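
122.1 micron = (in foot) 0.0004006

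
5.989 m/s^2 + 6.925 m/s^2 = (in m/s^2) 12.91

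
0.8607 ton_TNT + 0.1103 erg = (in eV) 2.248e+28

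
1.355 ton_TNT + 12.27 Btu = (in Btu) 5.373e+06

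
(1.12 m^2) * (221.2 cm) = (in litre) 2477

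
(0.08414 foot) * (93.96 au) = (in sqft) 3.88e+12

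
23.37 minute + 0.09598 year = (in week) 5.007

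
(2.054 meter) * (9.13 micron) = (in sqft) 0.0002019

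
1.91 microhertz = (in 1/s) 1.91e-06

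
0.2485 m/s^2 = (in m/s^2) 0.2485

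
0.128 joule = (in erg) 1.28e+06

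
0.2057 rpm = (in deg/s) 1.234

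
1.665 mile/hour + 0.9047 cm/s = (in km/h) 2.712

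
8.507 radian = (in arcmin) 2.924e+04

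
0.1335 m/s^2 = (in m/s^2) 0.1335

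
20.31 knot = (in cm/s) 1045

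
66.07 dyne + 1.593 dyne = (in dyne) 67.66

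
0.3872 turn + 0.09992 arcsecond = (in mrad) 2433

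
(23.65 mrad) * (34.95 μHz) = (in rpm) 7.893e-06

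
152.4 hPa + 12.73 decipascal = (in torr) 114.3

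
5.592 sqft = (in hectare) 5.195e-05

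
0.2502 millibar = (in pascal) 25.02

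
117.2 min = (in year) 0.000223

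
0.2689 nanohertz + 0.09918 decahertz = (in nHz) 9.918e+08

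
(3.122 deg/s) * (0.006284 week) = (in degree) 1.187e+04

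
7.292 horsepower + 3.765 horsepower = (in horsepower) 11.06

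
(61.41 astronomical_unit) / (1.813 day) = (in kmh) 2.111e+08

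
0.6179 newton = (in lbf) 0.1389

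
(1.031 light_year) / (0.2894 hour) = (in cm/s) 9.362e+14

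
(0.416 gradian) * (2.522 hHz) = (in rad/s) 1.648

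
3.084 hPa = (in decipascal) 3084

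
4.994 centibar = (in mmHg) 37.46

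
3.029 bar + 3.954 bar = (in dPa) 6.983e+06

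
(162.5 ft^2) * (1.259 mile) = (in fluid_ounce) 1.034e+09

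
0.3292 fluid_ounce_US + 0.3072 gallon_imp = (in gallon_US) 0.3715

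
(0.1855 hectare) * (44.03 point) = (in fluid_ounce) 9.743e+05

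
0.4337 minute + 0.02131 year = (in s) 6.721e+05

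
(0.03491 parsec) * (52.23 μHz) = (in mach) 1.652e+08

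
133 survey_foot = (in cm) 4054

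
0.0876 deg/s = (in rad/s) 0.001529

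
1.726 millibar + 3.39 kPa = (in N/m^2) 3563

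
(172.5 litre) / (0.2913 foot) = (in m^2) 1.943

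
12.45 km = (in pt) 3.529e+07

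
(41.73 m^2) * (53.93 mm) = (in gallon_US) 594.5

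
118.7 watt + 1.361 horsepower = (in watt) 1134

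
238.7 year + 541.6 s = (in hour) 2.091e+06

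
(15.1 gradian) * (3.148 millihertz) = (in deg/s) 0.04278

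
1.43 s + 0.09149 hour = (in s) 330.8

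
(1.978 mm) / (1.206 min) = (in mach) 8.028e-08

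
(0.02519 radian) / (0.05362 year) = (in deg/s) 8.535e-07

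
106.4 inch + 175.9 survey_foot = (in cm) 5632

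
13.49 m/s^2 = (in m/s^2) 13.49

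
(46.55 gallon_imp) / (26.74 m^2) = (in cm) 0.7914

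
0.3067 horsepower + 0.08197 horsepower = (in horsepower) 0.3887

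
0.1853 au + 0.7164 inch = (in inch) 1.091e+12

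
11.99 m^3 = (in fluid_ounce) 4.054e+05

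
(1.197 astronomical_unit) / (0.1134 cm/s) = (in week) 2.611e+08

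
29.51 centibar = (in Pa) 2.951e+04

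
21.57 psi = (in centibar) 148.7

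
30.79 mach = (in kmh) 3.774e+04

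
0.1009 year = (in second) 3.182e+06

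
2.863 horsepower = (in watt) 2135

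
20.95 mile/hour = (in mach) 0.02751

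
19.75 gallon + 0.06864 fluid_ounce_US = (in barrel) 0.4703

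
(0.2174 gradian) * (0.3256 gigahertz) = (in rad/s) 1.112e+06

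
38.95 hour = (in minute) 2337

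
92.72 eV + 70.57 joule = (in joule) 70.57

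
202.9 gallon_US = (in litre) 768.1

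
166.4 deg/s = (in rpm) 27.73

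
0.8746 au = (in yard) 1.431e+11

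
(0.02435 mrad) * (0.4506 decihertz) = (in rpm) 1.048e-05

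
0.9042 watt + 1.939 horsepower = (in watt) 1447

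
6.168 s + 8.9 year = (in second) 2.807e+08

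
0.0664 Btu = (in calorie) 16.74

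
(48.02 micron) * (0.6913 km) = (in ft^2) 0.3573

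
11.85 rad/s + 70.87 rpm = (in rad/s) 19.27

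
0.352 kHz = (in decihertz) 3520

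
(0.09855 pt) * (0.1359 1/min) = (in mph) 1.761e-07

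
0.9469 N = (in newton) 0.9469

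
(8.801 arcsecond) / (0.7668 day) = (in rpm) 6.15e-09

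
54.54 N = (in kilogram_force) 5.562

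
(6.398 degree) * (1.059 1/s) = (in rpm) 1.129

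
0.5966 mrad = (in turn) 9.495e-05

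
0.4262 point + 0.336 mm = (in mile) 3.022e-07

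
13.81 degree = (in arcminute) 828.6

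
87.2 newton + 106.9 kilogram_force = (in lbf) 255.3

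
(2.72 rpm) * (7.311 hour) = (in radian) 7497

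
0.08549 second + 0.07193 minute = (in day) 5.094e-05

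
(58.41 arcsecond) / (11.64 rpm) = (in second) 0.0002323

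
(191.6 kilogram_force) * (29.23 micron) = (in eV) 3.428e+17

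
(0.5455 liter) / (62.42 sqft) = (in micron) 94.07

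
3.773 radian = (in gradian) 240.2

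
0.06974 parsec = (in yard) 2.353e+15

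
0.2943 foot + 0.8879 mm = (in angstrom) 9.059e+08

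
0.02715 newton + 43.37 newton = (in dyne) 4.34e+06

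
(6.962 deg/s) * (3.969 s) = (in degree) 27.63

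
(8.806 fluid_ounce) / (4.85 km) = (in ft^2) 5.78e-07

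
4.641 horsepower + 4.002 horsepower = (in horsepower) 8.643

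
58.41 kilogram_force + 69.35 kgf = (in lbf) 281.7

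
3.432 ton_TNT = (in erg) 1.436e+17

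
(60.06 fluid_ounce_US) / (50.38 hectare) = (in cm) 3.526e-07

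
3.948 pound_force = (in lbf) 3.948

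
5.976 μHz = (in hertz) 5.976e-06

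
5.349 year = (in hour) 4.686e+04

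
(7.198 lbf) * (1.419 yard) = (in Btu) 0.03938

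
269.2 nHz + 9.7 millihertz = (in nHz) 9.7e+06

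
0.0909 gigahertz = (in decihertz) 9.09e+08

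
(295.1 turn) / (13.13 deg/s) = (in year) 0.0002566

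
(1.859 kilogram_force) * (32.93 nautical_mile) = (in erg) 1.112e+13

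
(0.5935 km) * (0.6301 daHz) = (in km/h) 1.346e+04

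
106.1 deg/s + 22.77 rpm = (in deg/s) 242.7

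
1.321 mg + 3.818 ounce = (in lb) 0.2386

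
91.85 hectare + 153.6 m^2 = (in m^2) 9.187e+05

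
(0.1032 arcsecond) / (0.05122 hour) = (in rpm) 2.591e-08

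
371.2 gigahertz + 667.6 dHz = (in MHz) 3.712e+05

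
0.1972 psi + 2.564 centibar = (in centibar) 3.924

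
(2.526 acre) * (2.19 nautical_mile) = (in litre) 4.146e+10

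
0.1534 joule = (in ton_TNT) 3.666e-11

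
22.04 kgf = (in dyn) 2.161e+07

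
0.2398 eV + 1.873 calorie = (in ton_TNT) 1.873e-09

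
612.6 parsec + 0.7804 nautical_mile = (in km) 1.89e+16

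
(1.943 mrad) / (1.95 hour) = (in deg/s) 1.586e-05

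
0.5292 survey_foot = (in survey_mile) 0.0001002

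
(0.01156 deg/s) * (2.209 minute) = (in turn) 0.004256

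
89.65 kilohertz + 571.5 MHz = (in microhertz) 5.716e+14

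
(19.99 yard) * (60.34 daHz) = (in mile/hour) 2.467e+04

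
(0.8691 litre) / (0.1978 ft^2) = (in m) 0.04729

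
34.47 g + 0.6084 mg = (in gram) 34.47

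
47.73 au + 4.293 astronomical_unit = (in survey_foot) 2.553e+13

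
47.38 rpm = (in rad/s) 4.962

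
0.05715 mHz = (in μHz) 57.15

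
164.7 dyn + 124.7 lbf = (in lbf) 124.7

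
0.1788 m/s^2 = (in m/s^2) 0.1788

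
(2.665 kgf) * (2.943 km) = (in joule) 7.691e+04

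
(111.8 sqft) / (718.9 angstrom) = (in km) 1.445e+05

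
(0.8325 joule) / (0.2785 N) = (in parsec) 9.687e-17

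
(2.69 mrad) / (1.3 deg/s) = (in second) 0.1186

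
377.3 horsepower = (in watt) 2.814e+05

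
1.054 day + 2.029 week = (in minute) 2.197e+04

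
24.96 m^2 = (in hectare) 0.002496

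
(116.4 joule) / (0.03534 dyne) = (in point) 9.337e+11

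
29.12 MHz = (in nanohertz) 2.912e+16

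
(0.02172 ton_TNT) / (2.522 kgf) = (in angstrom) 3.674e+16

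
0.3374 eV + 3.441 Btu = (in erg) 3.63e+10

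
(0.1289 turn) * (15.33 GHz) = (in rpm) 1.186e+11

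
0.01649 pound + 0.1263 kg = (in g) 133.8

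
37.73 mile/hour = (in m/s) 16.87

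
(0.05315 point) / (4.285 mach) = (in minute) 2.142e-10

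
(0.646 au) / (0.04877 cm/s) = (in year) 6.283e+06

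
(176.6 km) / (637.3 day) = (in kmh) 0.01155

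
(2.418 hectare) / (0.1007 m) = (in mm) 2.401e+08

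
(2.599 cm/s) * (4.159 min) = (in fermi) 6.486e+15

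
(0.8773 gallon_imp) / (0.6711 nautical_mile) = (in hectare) 3.209e-10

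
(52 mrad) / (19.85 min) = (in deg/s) 0.002502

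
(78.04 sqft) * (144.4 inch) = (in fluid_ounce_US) 8.992e+05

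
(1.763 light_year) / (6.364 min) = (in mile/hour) 9.771e+13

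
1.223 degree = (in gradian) 1.359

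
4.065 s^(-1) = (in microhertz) 4.065e+06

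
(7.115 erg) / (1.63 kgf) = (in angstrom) 445.1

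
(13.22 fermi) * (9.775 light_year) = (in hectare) 0.1223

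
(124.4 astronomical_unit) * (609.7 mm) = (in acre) 2.804e+09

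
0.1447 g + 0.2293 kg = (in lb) 0.5058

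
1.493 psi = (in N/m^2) 1.029e+04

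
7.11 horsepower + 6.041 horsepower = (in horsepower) 13.15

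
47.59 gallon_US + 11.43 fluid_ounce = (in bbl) 1.135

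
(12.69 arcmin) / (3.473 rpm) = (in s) 0.01015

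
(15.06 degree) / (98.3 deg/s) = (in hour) 4.256e-05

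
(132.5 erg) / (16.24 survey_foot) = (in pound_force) 6.018e-07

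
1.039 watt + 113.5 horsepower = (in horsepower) 113.5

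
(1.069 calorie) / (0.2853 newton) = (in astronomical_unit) 1.048e-10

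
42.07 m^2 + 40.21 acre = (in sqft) 1.752e+06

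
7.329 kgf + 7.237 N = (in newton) 79.11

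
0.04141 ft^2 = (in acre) 9.506e-07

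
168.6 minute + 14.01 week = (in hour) 2356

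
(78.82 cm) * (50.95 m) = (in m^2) 40.16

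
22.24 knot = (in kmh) 41.19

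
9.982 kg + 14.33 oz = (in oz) 366.4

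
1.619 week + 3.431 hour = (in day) 11.48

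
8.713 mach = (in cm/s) 2.967e+05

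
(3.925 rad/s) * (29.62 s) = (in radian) 116.3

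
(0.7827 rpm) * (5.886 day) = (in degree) 2.388e+06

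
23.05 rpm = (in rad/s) 2.414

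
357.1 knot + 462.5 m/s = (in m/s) 646.2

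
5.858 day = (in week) 0.8369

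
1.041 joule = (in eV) 6.497e+18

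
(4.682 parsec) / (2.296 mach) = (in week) 3.055e+08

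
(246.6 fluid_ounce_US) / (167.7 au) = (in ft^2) 3.129e-15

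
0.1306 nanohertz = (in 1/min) 7.836e-09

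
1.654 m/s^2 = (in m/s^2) 1.654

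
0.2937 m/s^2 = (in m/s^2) 0.2937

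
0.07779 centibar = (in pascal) 77.79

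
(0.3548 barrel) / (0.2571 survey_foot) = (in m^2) 0.7198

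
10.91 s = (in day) 0.0001263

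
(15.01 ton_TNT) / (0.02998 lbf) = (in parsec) 1.526e-05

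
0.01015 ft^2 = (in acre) 2.33e-07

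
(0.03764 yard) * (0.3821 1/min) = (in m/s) 0.0002192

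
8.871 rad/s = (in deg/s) 508.3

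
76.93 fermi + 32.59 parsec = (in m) 1.006e+18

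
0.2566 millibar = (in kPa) 0.02566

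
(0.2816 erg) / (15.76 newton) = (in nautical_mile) 9.648e-13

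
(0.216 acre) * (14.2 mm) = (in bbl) 78.07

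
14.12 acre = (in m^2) 5.714e+04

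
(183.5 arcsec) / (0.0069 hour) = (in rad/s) 3.581e-05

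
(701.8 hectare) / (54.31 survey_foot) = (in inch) 1.669e+07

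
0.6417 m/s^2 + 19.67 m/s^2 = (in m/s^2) 20.31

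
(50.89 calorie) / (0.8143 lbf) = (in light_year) 6.213e-15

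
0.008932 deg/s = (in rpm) 0.001489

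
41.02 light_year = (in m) 3.881e+17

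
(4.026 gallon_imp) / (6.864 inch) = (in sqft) 1.13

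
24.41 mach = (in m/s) 8312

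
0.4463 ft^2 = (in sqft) 0.4463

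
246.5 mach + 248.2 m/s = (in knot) 1.636e+05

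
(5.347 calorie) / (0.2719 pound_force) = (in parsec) 5.995e-16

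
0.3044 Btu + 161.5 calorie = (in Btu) 0.9449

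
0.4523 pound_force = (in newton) 2.012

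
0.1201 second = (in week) 1.986e-07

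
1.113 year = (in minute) 5.85e+05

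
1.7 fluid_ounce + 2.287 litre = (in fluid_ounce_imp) 82.26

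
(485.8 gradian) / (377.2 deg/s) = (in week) 1.917e-06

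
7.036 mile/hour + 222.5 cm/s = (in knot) 10.44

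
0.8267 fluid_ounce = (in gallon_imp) 0.005378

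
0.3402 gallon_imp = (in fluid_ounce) 52.3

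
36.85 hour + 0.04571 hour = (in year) 0.004212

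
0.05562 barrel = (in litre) 8.843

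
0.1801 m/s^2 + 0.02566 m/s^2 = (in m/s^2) 0.2058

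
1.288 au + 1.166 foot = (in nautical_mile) 1.04e+08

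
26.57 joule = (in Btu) 0.02518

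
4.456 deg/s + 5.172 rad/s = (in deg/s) 300.8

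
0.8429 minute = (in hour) 0.01405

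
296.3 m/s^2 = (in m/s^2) 296.3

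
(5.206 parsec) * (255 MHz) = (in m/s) 4.096e+25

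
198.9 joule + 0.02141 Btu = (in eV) 1.382e+21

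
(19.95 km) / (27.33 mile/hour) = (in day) 0.0189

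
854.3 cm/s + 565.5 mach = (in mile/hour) 4.307e+05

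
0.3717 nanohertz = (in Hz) 3.717e-10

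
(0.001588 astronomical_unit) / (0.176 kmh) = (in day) 5.624e+04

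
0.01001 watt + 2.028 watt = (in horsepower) 0.002733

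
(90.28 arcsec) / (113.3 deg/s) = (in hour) 6.148e-08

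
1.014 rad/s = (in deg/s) 58.1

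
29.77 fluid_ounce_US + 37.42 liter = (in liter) 38.3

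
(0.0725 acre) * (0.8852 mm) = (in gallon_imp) 57.13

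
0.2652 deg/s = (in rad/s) 0.004629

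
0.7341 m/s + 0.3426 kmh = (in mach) 0.002435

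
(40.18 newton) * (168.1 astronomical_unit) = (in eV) 6.307e+33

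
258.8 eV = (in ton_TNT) 9.91e-27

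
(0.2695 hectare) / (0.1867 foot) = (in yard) 5.179e+04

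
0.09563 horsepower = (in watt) 71.31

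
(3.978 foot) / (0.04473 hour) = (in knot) 0.01464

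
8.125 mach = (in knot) 5378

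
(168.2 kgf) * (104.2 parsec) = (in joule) 5.304e+21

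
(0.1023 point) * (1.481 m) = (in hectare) 5.345e-09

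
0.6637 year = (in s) 2.093e+07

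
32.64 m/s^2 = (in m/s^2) 32.64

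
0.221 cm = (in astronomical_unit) 1.477e-14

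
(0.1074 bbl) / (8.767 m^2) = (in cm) 0.1948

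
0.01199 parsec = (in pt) 1.049e+18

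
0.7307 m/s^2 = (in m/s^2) 0.7307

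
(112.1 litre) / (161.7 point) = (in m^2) 1.965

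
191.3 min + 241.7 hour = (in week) 1.458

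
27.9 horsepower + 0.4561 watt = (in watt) 2.081e+04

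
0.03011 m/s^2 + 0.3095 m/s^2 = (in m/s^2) 0.3396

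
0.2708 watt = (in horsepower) 0.0003631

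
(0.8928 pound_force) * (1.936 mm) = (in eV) 4.799e+16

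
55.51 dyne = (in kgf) 5.66e-05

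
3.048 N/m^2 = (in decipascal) 30.48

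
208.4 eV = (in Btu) 3.165e-20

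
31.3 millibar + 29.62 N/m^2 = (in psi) 0.4583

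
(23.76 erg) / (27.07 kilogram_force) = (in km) 8.95e-12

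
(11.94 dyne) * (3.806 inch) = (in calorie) 2.759e-06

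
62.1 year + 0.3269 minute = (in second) 1.958e+09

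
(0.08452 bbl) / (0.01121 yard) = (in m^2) 1.311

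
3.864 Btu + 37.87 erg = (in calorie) 974.4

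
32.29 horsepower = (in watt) 2.408e+04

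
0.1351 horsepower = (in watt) 100.7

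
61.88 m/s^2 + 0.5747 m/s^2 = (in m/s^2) 62.45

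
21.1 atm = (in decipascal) 2.138e+07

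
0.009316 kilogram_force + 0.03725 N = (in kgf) 0.01311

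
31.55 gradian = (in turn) 0.07888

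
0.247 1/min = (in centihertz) 0.4117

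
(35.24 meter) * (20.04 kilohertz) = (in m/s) 7.062e+05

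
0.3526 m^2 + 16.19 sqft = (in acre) 0.0004588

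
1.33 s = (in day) 1.539e-05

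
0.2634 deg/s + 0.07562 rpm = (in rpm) 0.1195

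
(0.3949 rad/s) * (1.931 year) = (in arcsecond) 4.96e+12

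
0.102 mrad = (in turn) 1.623e-05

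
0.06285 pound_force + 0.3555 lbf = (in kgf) 0.1898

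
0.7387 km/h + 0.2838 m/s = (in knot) 0.9505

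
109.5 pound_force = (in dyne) 4.871e+07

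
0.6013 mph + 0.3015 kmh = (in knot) 0.6853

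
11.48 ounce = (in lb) 0.7175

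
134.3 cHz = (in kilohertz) 0.001343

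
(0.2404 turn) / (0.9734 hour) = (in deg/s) 0.0247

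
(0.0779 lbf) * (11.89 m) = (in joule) 4.12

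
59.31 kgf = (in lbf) 130.8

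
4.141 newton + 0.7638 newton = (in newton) 4.905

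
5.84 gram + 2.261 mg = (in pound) 0.01288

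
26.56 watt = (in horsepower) 0.03562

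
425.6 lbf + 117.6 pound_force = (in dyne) 2.416e+08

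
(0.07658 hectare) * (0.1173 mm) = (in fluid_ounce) 3037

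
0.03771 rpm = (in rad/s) 0.003949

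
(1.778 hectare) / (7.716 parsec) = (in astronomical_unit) 4.992e-25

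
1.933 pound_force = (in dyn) 8.598e+05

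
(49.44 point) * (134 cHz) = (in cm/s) 2.337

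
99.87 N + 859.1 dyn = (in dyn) 9.988e+06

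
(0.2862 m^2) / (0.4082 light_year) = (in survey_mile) 4.605e-20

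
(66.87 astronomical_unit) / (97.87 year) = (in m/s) 3241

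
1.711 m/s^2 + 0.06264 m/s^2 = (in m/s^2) 1.774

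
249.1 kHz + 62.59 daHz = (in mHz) 2.497e+08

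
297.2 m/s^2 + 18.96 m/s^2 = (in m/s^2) 316.2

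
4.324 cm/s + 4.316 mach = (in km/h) 5291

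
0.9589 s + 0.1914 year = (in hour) 1677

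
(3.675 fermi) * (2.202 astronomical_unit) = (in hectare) 1.211e-07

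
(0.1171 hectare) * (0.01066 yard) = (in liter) 1.141e+04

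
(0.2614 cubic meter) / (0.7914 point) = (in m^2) 936.3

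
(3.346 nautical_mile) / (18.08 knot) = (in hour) 0.1851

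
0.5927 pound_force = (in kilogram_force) 0.2688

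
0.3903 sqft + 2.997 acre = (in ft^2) 1.305e+05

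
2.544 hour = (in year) 0.0002904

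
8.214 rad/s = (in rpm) 78.44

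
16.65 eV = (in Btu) 2.528e-21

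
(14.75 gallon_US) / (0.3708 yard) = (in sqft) 1.773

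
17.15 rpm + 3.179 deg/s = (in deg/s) 106.1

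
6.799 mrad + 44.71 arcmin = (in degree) 1.135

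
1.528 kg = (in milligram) 1.528e+06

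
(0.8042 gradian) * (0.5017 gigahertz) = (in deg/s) 3.631e+08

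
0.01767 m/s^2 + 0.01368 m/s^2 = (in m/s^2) 0.03135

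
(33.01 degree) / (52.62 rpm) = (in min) 0.001743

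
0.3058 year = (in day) 111.6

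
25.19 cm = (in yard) 0.2755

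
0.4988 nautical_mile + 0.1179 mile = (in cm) 1.114e+05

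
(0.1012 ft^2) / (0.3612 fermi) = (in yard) 2.847e+13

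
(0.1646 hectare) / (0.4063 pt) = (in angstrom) 1.148e+17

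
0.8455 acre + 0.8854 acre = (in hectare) 0.7005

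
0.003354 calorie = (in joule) 0.01403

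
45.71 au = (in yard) 7.478e+12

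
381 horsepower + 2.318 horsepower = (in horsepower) 383.3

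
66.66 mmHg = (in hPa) 88.87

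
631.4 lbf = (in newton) 2809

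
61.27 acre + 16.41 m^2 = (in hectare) 24.8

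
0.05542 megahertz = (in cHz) 5.542e+06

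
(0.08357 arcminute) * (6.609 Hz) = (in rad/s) 0.0001607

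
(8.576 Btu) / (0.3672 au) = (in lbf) 3.703e-08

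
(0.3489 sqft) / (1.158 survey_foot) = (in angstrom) 9.183e+08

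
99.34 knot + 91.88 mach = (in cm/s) 3.134e+06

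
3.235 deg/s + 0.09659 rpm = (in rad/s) 0.06658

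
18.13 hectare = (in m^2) 1.813e+05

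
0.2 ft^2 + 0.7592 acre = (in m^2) 3072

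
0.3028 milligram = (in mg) 0.3028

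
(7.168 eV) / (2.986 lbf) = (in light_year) 9.139e-36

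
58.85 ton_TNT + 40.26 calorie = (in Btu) 2.334e+08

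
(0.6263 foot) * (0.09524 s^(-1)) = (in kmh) 0.06545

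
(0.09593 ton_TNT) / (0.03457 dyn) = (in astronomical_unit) 7761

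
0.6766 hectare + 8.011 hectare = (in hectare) 8.688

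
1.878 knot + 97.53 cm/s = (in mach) 0.005702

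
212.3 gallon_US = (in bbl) 5.055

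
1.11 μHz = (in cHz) 0.000111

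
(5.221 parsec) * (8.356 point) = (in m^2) 4.749e+14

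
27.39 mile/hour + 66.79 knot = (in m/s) 46.6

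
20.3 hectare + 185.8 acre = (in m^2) 9.549e+05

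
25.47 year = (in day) 9297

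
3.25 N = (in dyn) 3.25e+05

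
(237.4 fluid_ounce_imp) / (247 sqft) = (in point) 0.8332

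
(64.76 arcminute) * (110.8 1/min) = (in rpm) 0.3322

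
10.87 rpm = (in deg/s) 65.22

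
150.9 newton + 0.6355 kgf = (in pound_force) 35.32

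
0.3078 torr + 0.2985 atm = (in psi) 4.393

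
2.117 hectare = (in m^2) 2.117e+04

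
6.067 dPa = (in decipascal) 6.067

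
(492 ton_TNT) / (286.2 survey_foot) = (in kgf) 2.406e+09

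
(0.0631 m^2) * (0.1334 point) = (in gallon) 0.0007845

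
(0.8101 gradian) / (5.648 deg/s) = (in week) 2.134e-07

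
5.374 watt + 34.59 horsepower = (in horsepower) 34.6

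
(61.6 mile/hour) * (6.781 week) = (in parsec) 3.66e-09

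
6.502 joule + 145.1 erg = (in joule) 6.502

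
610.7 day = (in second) 5.276e+07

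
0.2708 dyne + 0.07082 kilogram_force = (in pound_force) 0.1561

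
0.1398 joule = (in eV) 8.726e+17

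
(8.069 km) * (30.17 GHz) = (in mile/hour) 5.446e+14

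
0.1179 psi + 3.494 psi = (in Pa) 2.49e+04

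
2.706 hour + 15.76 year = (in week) 821.8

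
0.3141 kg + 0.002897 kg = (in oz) 11.18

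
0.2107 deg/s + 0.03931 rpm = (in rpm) 0.07443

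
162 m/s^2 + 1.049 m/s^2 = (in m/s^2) 163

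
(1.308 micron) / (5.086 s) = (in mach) 7.553e-10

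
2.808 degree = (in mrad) 49.01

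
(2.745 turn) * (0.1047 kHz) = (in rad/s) 1806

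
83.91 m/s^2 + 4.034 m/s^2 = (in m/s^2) 87.94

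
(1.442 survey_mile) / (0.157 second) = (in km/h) 5.321e+04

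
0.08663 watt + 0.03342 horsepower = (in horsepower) 0.03354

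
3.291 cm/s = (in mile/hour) 0.07362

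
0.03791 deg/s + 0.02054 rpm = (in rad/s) 0.002813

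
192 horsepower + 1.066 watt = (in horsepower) 192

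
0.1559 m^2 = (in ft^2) 1.678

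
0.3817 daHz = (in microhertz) 3.817e+06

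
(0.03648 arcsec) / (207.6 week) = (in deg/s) 8.071e-14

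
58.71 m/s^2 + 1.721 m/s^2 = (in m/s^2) 60.43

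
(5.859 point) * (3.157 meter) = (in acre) 1.612e-06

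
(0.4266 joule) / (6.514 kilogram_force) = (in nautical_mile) 3.606e-06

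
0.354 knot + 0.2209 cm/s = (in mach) 0.0005413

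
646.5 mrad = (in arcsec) 1.334e+05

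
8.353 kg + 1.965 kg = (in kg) 10.32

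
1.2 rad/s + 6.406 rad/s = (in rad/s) 7.606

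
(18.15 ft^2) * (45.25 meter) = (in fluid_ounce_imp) 2.685e+06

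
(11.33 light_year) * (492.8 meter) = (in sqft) 5.686e+20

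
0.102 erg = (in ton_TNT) 2.438e-18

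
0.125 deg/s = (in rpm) 0.02083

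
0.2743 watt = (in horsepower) 0.0003678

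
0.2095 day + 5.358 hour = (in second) 3.739e+04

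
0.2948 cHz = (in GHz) 2.948e-12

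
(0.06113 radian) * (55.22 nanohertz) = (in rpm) 3.223e-08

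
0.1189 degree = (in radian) 0.002075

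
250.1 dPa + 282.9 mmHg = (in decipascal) 3.774e+05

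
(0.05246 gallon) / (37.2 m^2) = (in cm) 0.0005338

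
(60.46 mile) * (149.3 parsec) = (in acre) 1.108e+20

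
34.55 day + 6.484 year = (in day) 2401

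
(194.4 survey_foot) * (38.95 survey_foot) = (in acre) 0.1738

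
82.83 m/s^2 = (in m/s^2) 82.83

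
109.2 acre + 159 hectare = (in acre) 502.1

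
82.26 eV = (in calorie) 3.15e-18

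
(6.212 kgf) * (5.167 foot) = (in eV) 5.988e+20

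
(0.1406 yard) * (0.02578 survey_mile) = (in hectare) 0.0005334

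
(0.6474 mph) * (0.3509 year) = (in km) 3203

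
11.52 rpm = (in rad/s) 1.206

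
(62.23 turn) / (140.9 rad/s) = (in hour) 0.0007708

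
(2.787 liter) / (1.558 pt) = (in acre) 0.001253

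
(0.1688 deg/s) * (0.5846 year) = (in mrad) 5.431e+07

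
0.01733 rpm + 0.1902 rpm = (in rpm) 0.2075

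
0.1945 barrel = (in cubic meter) 0.03092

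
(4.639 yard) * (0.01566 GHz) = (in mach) 1.951e+05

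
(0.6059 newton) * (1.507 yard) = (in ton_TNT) 1.996e-10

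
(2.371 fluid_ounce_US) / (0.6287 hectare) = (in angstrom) 111.5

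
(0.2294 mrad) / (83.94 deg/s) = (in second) 0.0001566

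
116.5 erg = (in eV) 7.271e+13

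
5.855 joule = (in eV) 3.654e+19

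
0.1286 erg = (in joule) 1.286e-08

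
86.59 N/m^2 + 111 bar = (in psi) 1610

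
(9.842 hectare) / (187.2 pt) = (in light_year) 1.575e-10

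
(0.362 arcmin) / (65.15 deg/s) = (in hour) 2.572e-08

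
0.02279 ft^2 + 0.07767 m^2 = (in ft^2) 0.8588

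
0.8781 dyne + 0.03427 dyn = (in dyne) 0.9124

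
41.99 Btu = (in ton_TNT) 1.059e-05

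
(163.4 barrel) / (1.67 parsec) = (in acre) 1.246e-19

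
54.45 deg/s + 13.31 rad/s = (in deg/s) 817.1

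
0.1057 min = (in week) 1.049e-05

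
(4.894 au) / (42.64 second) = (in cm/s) 1.717e+12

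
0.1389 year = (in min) 7.301e+04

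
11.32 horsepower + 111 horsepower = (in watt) 9.121e+04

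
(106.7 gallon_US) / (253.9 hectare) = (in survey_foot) 5.219e-07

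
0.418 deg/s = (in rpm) 0.06967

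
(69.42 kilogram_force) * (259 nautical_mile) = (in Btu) 3.095e+05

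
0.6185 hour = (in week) 0.003682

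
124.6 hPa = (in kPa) 12.46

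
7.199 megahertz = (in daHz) 7.199e+05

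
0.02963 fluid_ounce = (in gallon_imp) 0.0001928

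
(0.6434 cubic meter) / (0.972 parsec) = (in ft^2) 2.309e-16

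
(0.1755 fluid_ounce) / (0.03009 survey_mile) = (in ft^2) 1.154e-06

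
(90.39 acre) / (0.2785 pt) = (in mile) 2.313e+06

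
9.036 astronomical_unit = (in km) 1.352e+09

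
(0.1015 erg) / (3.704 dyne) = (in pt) 0.7768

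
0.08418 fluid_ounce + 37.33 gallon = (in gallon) 37.33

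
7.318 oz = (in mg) 2.075e+05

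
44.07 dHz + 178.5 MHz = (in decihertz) 1.785e+09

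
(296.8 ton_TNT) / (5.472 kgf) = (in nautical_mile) 1.25e+07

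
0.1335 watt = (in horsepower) 0.000179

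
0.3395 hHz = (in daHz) 3.395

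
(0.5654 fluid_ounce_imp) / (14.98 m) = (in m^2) 1.072e-06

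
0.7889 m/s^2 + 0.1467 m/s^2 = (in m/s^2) 0.9356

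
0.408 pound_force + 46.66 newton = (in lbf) 10.9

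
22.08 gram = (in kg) 0.02208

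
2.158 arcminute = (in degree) 0.03597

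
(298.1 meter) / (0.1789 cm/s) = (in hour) 46.29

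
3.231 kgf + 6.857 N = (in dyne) 3.854e+06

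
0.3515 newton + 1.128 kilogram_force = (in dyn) 1.141e+06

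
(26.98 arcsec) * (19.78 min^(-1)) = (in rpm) 0.0004118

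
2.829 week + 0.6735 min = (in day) 19.8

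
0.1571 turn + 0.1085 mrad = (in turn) 0.1571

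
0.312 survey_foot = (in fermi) 9.51e+13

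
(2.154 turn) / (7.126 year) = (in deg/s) 3.451e-06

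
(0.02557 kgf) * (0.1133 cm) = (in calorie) 6.79e-05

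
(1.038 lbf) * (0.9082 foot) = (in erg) 1.278e+07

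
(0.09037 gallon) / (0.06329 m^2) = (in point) 15.32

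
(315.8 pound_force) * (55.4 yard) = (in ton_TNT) 1.701e-05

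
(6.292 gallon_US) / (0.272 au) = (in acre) 1.446e-16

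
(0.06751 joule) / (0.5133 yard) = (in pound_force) 0.03234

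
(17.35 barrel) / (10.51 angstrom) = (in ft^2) 2.825e+10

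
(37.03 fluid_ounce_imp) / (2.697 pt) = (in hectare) 0.0001106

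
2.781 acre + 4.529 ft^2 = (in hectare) 1.125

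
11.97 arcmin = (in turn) 0.0005542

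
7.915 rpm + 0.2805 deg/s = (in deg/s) 47.77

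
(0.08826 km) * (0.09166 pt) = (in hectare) 2.854e-07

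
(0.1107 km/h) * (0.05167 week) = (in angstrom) 9.609e+12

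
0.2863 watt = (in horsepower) 0.0003839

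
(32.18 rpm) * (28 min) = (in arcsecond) 1.168e+09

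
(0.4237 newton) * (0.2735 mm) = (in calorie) 2.77e-05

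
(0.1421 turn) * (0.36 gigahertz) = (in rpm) 3.069e+09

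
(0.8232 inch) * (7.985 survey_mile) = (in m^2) 268.7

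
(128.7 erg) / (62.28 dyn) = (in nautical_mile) 1.116e-05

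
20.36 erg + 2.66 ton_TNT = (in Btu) 1.055e+07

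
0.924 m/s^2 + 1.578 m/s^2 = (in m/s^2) 2.502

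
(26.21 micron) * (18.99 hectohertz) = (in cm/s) 4.977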